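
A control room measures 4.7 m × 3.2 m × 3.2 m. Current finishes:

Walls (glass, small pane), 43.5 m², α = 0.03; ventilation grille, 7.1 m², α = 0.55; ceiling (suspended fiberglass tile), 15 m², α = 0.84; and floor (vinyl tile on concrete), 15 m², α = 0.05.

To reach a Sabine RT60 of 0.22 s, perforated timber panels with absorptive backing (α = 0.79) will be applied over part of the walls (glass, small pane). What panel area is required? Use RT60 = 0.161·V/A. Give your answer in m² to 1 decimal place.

21.9

Total absorption A₁ = 43.5*0.03 + 7.1*0.55 + 15*0.84 + 15*0.05
  = 1.305 + 3.905 + 12.600 + 0.750 = 18.560 m² sabins.
V = 48.128 m³. Target absorption A₂ = 0.161 × 48.128 / 0.22 = 35.221 sabins.
Absorption to add: 35.221 − 18.560 = 16.661 sabins.
Each m² of panel replacing the walls (glass, small pane) adds (0.79 − 0.03) = 0.76 sabins.
Area = ΔA/Δα = 16.661/0.76 = 21.9 m².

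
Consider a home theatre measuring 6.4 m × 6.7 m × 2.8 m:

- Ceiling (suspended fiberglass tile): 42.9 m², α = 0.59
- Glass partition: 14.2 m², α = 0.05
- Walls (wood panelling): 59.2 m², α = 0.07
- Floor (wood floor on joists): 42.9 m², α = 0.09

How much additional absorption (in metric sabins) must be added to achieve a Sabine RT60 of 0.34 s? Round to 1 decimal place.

Total absorption A₁ = 42.9×0.59 + 14.2×0.05 + 59.2×0.07 + 42.9×0.09
  = 25.311 + 0.710 + 4.144 + 3.861 = 34.026 m² sabins.
V = 120.064 m³. Required absorption A₂ = 0.161 × 120.064 / 0.34 = 56.854 sabins.
Additional absorption ΔA = 56.854 − 34.026 = 22.8 sabins.

22.8 sabins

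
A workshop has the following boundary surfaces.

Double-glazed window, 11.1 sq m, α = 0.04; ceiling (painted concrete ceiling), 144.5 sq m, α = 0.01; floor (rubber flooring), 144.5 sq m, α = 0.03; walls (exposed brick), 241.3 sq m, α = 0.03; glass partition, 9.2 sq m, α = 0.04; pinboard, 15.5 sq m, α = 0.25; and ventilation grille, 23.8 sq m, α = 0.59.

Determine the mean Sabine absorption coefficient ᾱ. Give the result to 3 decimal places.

0.054

Total surface area S = 589.9 sq m.
A = 11.1·0.04 + 144.5·0.01 + 144.5·0.03 + 241.3·0.03 + 9.2·0.04 + 15.5·0.25 + 23.8·0.59 = 31.748 sabins.
ᾱ = A/S = 0.054.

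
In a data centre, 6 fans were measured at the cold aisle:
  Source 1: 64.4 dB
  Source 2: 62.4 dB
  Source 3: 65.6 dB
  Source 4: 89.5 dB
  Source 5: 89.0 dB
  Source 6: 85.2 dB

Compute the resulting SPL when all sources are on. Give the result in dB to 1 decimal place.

Converting to relative power and adding: 10^(64.4/10) + 10^(62.4/10) + 10^(65.6/10) + 10^(89.5/10) + 10^(89.0/10) + 10^(85.2/10) = 2.025e+09.
L_total = 10·log₁₀(2.025e+09) = 93.1 dB.

93.1 dB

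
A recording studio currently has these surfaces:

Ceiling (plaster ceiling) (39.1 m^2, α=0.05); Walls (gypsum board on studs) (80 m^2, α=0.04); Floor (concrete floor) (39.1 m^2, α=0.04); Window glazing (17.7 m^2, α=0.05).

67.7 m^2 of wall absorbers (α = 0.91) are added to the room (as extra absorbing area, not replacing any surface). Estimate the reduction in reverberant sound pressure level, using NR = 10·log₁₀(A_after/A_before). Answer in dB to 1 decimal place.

9.6 dB

Total absorption A_before = 39.1*0.05 + 80*0.04 + 39.1*0.04 + 17.7*0.05
  = 1.955 + 3.200 + 1.564 + 0.885 = 7.604 m^2 sabins.
Added absorption = 67.7 × 0.91 = 61.607 sabins.
New total A_after = 69.211 sabins.
NR = 10·log₁₀(69.211/7.604) = 9.6 dB.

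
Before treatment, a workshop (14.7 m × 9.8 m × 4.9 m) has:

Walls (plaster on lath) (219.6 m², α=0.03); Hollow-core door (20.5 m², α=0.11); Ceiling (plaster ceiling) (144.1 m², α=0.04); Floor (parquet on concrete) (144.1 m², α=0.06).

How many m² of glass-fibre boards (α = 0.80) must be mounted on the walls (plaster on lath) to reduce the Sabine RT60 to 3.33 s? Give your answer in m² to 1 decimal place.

A₁ = Σ Sᵢαᵢ = 219.6·0.03 + 20.5·0.11 + 144.1·0.04 + 144.1·0.06 = 23.253 sabins.
Required A₂ = 0.161·705.894/3.33 = 34.129 sabins.
Absorption to add: 34.129 − 23.253 = 10.876 sabins.
Each m² of panel replacing the walls (plaster on lath) adds (0.80 − 0.03) = 0.77 sabins.
Panel area = 10.876 / 0.77 = 14.1 m².

14.1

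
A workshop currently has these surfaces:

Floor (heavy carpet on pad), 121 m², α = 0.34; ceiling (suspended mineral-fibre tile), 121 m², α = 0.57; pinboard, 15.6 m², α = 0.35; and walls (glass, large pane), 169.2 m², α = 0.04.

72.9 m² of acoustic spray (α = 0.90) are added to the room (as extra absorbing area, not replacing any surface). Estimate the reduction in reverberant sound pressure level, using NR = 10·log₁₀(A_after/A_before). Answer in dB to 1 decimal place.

1.9 dB

Equivalent absorption area: A_before = 121*0.34 + 121*0.57 + 15.6*0.35 + 169.2*0.04 = 122.338 m².
Added absorption = 72.9 × 0.90 = 65.610 sabins.
New total A_after = 187.948 sabins.
Reduction = 10 log₁₀(A_after/A_before) = 10 log₁₀(1.5363) = 1.9 dB.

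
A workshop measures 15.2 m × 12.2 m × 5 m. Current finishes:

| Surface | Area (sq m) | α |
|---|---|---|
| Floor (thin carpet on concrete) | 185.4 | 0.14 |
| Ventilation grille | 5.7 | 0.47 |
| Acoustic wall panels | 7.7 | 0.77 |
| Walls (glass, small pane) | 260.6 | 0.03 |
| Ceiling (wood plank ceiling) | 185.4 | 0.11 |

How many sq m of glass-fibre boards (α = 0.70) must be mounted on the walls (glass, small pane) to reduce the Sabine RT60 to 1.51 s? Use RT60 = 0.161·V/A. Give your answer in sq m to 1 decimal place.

53.9

Summing Sᵢαᵢ: 25.956 + 2.679 + 5.929 + 7.818 + 20.394 → A₁ = 62.776 sabins.
Required A₂ = 0.161·927.2/1.51 = 98.860 sabins.
ΔA needed = 98.860 − 62.776 = 36.084 sabins.
Each sq m of panel replacing the walls (glass, small pane) adds (0.70 − 0.03) = 0.67 sabins.
Area = ΔA/Δα = 36.084/0.67 = 53.9 sq m.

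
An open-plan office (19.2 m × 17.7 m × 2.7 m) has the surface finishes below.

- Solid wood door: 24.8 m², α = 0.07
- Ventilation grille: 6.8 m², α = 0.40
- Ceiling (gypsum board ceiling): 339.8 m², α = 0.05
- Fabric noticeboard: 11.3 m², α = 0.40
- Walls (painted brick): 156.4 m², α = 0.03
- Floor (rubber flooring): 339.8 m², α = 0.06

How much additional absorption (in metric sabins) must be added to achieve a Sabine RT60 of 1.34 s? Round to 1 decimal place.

A₁ = Σ Sᵢαᵢ = 24.8×0.07 + 6.8×0.40 + 339.8×0.05 + 11.3×0.40 + 156.4×0.03 + 339.8×0.06 = 51.046 sabins.
V = 917.568 m³. Required absorption A₂ = 0.161 × 917.568 / 1.34 = 110.245 sabins.
Shortfall: 110.245 − 51.046 = 59.2 sabins.

59.2 sabins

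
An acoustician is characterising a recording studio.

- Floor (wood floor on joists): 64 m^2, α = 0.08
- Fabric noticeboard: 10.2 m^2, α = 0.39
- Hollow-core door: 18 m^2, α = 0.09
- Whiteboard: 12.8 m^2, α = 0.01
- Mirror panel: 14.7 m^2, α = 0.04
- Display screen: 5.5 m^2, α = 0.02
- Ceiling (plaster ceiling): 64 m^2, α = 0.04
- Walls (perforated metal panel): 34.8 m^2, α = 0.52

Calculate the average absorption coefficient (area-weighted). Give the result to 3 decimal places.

Total surface area S = 224.0 m^2.
Weighted sum Σ Sα = 32.200.
ᾱ = 32.200 / 224.0 = 0.144.

0.144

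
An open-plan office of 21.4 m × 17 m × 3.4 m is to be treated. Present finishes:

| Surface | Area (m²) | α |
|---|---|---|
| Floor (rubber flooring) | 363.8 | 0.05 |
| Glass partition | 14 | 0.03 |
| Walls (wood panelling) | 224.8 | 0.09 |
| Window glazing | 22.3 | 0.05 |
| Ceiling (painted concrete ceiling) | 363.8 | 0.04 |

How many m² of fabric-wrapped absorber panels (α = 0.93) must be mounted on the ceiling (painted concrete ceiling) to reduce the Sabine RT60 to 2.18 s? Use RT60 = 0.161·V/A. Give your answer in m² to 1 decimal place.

Total absorption A₁ = 363.8·0.05 + 14·0.03 + 224.8·0.09 + 22.3·0.05 + 363.8·0.04
  = 18.190 + 0.420 + 20.232 + 1.115 + 14.552 = 54.509 m² sabins.
Required A₂ = 0.161·1236.92/2.18 = 91.351 sabins.
ΔA needed = 91.351 − 54.509 = 36.842 sabins.
Each m² of panel replacing the ceiling (painted concrete ceiling) adds (0.93 − 0.04) = 0.89 sabins.
Area = ΔA/Δα = 36.842/0.89 = 41.4 m².

41.4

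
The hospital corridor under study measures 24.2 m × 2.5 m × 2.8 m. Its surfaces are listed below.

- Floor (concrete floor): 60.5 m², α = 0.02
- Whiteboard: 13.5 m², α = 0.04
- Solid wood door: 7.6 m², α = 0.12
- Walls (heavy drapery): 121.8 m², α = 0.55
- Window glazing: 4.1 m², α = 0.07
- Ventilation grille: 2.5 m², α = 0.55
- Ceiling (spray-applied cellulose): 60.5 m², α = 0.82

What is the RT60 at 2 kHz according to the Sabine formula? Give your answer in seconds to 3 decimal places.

0.226 s

A = Σ Sᵢαᵢ = 60.5·0.02 + 13.5·0.04 + 7.6·0.12 + 121.8·0.55 + 4.1·0.07 + 2.5·0.55 + 60.5·0.82 = 120.924 sabins.
Room volume: 169.4 m³.
Sabine: RT60 = 0.161 × 169.4 / 120.924 = 0.226 s.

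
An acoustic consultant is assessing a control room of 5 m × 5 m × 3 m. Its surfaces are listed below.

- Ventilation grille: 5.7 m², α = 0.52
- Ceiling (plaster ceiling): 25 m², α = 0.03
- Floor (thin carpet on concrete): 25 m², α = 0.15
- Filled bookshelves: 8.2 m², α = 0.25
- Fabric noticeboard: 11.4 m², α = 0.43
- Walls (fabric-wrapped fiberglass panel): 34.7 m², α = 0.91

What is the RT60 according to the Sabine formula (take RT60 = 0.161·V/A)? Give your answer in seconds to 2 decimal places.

0.26 s

Equivalent absorption area: A = 5.7·0.52 + 25·0.03 + 25·0.15 + 8.2·0.25 + 11.4·0.43 + 34.7·0.91 = 45.993 m².
V = 5·5·3 = 75 m³.
RT60 = 0.161 · V / A = 0.161 × 75 / 45.993 = 0.26 s.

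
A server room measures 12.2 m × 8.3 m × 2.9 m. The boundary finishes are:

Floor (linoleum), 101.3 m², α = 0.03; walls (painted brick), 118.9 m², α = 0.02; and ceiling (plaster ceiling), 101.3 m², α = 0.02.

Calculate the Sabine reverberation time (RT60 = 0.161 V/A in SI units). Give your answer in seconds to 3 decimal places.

6.352 s

A = Σ Sᵢαᵢ = 101.3·0.03 + 118.9·0.02 + 101.3·0.02 = 7.443 sabins.
V = 12.2·8.3·2.9 = 293.654 m³.
Sabine: RT60 = 0.161 × 293.654 / 7.443 = 6.352 s.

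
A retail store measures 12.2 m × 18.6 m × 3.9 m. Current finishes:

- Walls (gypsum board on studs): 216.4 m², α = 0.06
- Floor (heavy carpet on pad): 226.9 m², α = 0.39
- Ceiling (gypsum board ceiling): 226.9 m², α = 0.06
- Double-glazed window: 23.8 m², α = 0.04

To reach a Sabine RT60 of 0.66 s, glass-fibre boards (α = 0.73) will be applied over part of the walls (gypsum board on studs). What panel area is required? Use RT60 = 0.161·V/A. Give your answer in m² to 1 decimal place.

149.0

Equivalent absorption area: A₁ = 216.4·0.06 + 226.9·0.39 + 226.9·0.06 + 23.8·0.04 = 116.041 m².
Required A₂ = 0.161·884.988/0.66 = 215.883 sabins.
ΔA needed = 215.883 − 116.041 = 99.842 sabins.
Each m² of panel replacing the walls (gypsum board on studs) adds (0.73 − 0.06) = 0.67 sabins.
Panel area = 99.842 / 0.67 = 149.0 m².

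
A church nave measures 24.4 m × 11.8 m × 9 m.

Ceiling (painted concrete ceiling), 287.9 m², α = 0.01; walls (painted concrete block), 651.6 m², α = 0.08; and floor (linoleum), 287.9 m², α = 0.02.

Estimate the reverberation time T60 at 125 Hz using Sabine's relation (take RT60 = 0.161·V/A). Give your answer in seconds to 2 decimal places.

6.87 seconds

A = Σ Sᵢαᵢ = 287.9*0.01 + 651.6*0.08 + 287.9*0.02 = 60.765 sabins.
Volume V = 24.4 × 11.8 × 9 = 2591.28 m³.
T = 0.161 V/A = 0.161·2591.28/60.765 = 6.87 s.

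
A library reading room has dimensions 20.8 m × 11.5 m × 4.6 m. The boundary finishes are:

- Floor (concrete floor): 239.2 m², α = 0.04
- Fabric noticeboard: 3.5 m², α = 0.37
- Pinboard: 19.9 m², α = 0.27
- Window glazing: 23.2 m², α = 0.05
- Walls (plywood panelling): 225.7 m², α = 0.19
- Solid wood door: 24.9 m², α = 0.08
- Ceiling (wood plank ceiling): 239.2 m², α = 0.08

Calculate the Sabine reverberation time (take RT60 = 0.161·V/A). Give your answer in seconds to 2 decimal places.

2.18 seconds

A = Σ Sᵢαᵢ = 239.2·0.04 + 3.5·0.37 + 19.9·0.27 + 23.2·0.05 + 225.7·0.19 + 24.9·0.08 + 239.2·0.08 = 81.407 sabins.
Room volume: 1100.32 m³.
T = 0.161 V/A = 0.161·1100.32/81.407 = 2.18 s.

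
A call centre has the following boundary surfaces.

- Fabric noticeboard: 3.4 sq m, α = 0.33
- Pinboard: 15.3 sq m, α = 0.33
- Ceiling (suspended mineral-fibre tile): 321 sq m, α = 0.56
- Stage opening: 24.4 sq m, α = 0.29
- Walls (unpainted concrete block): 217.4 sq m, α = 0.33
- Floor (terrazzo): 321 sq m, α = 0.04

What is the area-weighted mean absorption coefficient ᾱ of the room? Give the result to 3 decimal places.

0.308

S = Σ Sᵢ = 3.4 + 15.3 + 321 + 24.4 + 217.4 + 321 = 902.5 sq m.
Σ(Sᵢαᵢ) = 3.4×0.33 + 15.3×0.33 + 321×0.56 + 24.4×0.29 + 217.4×0.33 + 321×0.04 = 277.589.
ᾱ = A/S = 0.308.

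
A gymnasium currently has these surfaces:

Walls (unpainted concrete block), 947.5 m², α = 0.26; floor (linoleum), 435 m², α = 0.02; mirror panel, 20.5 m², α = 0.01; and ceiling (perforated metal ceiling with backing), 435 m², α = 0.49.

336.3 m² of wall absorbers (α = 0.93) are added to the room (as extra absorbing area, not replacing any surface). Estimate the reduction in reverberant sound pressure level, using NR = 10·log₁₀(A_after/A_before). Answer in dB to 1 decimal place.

2.2 dB

Summing Sᵢαᵢ: 246.350 + 8.700 + 0.205 + 213.150 → A_before = 468.405 sabins.
Added absorption = 336.3 × 0.93 = 312.759 sabins.
A_after = 468.405 + 312.759 = 781.164 sabins.
Reduction = 10 log₁₀(A_after/A_before) = 10 log₁₀(1.6677) = 2.2 dB.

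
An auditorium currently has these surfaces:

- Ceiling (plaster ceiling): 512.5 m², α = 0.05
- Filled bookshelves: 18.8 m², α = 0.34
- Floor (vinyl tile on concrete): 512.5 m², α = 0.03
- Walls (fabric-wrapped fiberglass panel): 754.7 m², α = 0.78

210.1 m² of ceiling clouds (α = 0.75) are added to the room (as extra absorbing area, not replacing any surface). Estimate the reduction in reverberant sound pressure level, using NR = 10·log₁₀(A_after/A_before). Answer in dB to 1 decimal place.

1.0 dB

Summing Sᵢαᵢ: 25.625 + 6.392 + 15.375 + 588.666 → A_before = 636.058 sabins.
Treatment contributes 210.1·0.75 = 157.575 sabins.
A_after = 636.058 + 157.575 = 793.633 sabins.
Reduction = 10 log₁₀(A_after/A_before) = 10 log₁₀(1.2477) = 1.0 dB.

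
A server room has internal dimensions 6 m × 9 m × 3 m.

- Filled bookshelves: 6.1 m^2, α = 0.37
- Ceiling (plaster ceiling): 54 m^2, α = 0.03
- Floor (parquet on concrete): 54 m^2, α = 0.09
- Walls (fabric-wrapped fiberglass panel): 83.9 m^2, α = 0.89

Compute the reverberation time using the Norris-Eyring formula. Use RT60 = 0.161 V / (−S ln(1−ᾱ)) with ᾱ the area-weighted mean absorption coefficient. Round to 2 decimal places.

0.24 s

Total surface area S = 6.1 + 54 + 54 + 83.9 = 198.0 m^2.
Absorption A = 6.1·0.37 + 54·0.03 + 54·0.09 + 83.9·0.89 = 83.408 sabins.
ᾱ = 83.408 / 198.0 = 0.4213.
Eyring denominator: −S ln(1−ᾱ) = 108.300.
V = 6 × 9 × 3 = 162 m³.
T = 0.161·V/[−S·ln(1−ᾱ)] = 0.161·162/108.300 = 0.24 s.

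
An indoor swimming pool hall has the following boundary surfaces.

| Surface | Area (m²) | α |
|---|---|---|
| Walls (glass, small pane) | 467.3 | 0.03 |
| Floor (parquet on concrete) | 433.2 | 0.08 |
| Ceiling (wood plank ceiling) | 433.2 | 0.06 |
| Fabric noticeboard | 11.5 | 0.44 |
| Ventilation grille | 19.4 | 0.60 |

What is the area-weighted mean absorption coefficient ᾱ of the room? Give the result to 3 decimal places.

Total surface area S = 1364.6 m².
Weighted sum Σ Sα = 91.367.
ᾱ = A/S = 0.067.

0.067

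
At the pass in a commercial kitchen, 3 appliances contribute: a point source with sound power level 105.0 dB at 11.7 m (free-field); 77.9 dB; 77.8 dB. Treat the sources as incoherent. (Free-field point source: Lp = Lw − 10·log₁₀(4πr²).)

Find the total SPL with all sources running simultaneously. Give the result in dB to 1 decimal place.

Source at 11.7 m: Lp = 105.0 − 10·log₁₀(4π·11.7²) = 105.0 − 10·log₁₀(1720.210) = 72.6 dB.
Σ 10^(Lᵢ/10) = 1.401e+08.
L_total = 10·log₁₀(1.401e+08) = 81.5 dB.

81.5 dB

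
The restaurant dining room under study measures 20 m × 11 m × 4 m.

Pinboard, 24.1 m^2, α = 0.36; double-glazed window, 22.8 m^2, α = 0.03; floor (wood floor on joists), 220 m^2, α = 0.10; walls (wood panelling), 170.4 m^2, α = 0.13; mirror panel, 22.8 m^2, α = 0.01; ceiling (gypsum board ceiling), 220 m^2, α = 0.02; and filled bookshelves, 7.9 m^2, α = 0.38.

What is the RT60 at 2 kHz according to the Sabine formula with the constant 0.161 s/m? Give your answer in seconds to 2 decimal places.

Equivalent absorption area: A = 24.1×0.36 + 22.8×0.03 + 220×0.10 + 170.4×0.13 + 22.8×0.01 + 220×0.02 + 7.9×0.38 = 61.142 m^2.
V = 20·11·4 = 880 m³.
T = 0.161 V/A = 0.161·880/61.142 = 2.32 s.

2.32 sec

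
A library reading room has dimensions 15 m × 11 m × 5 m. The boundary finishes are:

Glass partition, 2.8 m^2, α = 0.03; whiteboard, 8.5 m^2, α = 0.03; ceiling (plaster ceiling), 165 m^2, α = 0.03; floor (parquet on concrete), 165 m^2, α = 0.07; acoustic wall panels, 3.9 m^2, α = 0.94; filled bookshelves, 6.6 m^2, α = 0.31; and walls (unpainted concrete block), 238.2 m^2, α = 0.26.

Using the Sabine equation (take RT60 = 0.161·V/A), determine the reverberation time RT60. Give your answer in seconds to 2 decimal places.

A = Σ Sᵢαᵢ = 2.8×0.03 + 8.5×0.03 + 165×0.03 + 165×0.07 + 3.9×0.94 + 6.6×0.31 + 238.2×0.26 = 84.483 sabins.
Room volume: 825 m³.
RT60 = 0.161 · V / A = 0.161 × 825 / 84.483 = 1.57 s.

1.57 seconds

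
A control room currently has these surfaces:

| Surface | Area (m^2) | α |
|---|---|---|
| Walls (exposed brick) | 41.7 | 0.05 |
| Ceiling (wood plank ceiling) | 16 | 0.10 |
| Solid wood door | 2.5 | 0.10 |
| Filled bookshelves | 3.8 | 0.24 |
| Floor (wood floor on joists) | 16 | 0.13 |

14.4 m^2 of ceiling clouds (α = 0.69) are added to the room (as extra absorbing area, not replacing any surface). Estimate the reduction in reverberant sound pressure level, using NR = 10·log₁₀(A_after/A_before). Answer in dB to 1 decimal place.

Equivalent absorption area: A_before = 41.7*0.05 + 16*0.10 + 2.5*0.10 + 3.8*0.24 + 16*0.13 = 6.927 m^2.
Treatment contributes 14.4·0.69 = 9.936 sabins.
New total A_after = 16.863 sabins.
Reduction = 10 log₁₀(A_after/A_before) = 10 log₁₀(2.4344) = 3.9 dB.

3.9 dB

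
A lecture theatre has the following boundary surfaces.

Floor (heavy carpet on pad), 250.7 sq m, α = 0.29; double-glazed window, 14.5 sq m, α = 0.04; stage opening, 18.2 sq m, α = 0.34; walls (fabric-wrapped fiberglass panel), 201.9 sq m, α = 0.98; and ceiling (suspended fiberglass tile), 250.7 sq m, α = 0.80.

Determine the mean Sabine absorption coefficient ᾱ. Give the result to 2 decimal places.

Total surface area S = 736.0 sq m.
Weighted sum Σ Sα = 477.893.
ᾱ = 477.893 / 736.0 = 0.65.

0.65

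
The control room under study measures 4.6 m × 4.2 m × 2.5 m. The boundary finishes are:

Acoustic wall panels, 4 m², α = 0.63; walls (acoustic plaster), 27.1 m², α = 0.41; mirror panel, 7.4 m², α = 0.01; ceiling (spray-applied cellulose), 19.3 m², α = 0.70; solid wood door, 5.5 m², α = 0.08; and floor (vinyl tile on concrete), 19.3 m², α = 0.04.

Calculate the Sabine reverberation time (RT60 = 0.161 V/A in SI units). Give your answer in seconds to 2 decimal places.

Equivalent absorption area: A = 4×0.63 + 27.1×0.41 + 7.4×0.01 + 19.3×0.70 + 5.5×0.08 + 19.3×0.04 = 28.427 m².
Room volume: 48.3 m³.
Sabine: RT60 = 0.161 × 48.3 / 28.427 = 0.27 s.

0.27 seconds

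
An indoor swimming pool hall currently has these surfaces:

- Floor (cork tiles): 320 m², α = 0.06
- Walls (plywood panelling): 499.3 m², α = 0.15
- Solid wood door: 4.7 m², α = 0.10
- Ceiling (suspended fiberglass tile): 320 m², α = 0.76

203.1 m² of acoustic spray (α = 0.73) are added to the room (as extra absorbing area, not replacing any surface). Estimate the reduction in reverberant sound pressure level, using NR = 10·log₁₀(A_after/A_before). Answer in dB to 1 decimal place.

Equivalent absorption area: A_before = 320*0.06 + 499.3*0.15 + 4.7*0.10 + 320*0.76 = 337.765 m².
Treatment contributes 203.1·0.73 = 148.263 sabins.
A_after = 337.765 + 148.263 = 486.028 sabins.
NR = 10·log₁₀(486.028/337.765) = 1.6 dB.

1.6 dB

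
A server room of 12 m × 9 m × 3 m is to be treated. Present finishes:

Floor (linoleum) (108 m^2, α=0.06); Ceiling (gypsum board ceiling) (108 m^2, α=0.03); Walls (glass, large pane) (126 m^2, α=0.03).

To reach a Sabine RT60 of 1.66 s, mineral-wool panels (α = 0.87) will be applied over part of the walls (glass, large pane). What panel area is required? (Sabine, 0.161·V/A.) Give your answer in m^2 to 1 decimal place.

Total absorption A₁ = 108·0.06 + 108·0.03 + 126·0.03
  = 6.480 + 3.240 + 3.780 = 13.500 m^2 sabins.
Required A₂ = 0.161·324/1.66 = 31.424 sabins.
Absorption to add: 31.424 − 13.500 = 17.924 sabins.
Net gain per m^2: Δα = 0.87 − 0.03 = 0.84.
Area = ΔA/Δα = 17.924/0.84 = 21.3 m^2.

21.3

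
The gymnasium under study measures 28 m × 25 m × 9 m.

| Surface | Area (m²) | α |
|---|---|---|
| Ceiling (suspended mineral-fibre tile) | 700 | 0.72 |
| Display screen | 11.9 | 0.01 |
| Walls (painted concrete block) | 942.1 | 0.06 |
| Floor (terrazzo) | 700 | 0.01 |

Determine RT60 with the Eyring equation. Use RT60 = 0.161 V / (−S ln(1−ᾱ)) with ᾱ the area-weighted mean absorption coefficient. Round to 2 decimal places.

1.56 seconds

Total surface area S = 700 + 11.9 + 942.1 + 700 = 2354.0 m².
Σ(Sᵢαᵢ) = 700·0.72 + 11.9·0.01 + 942.1·0.06 + 700·0.01 = 567.645.
Mean coefficient ᾱ = A/S = 0.2411.
Eyring denominator: −S ln(1−ᾱ) = 649.434.
V = 28 × 25 × 9 = 6300 m³.
RT60 = 0.161 × 6300 / 649.434 = 1.56 s.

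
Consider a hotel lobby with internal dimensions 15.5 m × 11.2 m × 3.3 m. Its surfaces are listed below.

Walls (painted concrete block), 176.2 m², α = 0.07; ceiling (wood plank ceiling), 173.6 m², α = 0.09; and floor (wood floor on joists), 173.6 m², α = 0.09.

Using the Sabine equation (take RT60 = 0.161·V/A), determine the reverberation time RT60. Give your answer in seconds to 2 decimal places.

Total absorption A = 176.2·0.07 + 173.6·0.09 + 173.6·0.09
  = 12.334 + 15.624 + 15.624 = 43.582 m² sabins.
Room volume: 572.88 m³.
T = 0.161 V/A = 0.161·572.88/43.582 = 2.12 s.

2.12 sec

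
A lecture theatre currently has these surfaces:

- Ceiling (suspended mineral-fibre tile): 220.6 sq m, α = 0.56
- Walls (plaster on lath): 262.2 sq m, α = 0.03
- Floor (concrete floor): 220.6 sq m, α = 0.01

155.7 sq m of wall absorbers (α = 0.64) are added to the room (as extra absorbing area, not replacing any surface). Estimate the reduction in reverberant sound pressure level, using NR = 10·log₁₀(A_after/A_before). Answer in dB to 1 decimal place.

Equivalent absorption area: A_before = 220.6·0.56 + 262.2·0.03 + 220.6·0.01 = 133.608 sq m.
Added absorption = 155.7 × 0.64 = 99.648 sabins.
New total A_after = 233.256 sabins.
NR = 10·log₁₀(233.256/133.608) = 2.4 dB.

2.4 dB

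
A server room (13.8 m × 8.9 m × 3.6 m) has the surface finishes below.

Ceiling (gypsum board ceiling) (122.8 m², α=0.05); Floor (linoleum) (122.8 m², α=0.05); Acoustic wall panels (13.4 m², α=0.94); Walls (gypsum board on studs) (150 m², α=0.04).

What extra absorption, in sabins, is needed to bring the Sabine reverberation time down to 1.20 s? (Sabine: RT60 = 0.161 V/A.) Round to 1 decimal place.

Total absorption A₁ = 122.8·0.05 + 122.8·0.05 + 13.4·0.94 + 150·0.04
  = 6.140 + 6.140 + 12.596 + 6.000 = 30.876 m² sabins.
Target A₂ = 0.161·442.152/1.20 = 59.322 sabins (V = 442.152 m³).
ΔA = A₂ − A₁ = 59.322 − 30.876 = 28.4 sabins.

28.4 sabins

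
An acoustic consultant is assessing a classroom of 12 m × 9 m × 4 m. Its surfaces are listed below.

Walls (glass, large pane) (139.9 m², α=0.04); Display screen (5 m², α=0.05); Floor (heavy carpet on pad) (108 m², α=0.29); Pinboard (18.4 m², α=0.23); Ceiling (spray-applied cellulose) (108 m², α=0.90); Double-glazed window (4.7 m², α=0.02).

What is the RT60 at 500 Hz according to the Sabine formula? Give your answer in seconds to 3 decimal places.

0.501 sec

Total absorption A = 139.9*0.04 + 5*0.05 + 108*0.29 + 18.4*0.23 + 108*0.90 + 4.7*0.02
  = 5.596 + 0.250 + 31.320 + 4.232 + 97.200 + 0.094 = 138.692 m² sabins.
V = 12·9·4 = 432 m³.
RT60 = 0.161 · V / A = 0.161 × 432 / 138.692 = 0.501 s.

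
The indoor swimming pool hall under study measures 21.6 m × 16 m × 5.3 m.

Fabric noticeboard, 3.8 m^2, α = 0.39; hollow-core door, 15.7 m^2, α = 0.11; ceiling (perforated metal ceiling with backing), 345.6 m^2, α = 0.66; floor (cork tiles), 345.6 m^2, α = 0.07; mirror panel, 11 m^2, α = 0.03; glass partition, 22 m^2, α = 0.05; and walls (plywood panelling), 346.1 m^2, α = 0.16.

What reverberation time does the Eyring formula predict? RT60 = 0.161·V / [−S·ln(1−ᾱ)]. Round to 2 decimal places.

S = Σ Sᵢ = 1089.8 m^2.
Σ(Sᵢαᵢ) = 3.8·0.39 + 15.7·0.11 + 345.6·0.66 + 345.6·0.07 + 11·0.03 + 22·0.05 + 346.1·0.16 = 312.303.
ᾱ = 312.303 / 1089.8 = 0.2866.
Eyring denominator: −S ln(1−ᾱ) = 368.040.
V = 21.6 × 16 × 5.3 = 1831.68 m³.
RT60 = 0.161 × 1831.68 / 368.040 = 0.80 s.

0.80 sec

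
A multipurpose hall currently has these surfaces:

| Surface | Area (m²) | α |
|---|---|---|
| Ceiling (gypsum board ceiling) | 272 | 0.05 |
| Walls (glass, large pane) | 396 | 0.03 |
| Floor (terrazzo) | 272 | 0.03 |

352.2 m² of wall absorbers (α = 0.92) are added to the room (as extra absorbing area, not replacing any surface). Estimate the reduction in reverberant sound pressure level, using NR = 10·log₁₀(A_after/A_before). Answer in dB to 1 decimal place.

10.3 dB

Equivalent absorption area: A_before = 272×0.05 + 396×0.03 + 272×0.03 = 33.640 m².
Added absorption = 352.2 × 0.92 = 324.024 sabins.
New total A_after = 357.664 sabins.
Reduction = 10 log₁₀(A_after/A_before) = 10 log₁₀(10.6321) = 10.3 dB.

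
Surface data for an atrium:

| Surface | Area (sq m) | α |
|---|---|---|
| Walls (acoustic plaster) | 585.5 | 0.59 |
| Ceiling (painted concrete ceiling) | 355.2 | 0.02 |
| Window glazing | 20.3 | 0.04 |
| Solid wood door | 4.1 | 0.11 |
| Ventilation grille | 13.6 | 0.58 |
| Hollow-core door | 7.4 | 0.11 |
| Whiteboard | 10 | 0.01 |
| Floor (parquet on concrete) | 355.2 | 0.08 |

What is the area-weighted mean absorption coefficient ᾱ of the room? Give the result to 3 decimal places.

S = Σ Sᵢ = 585.5 + 355.2 + 20.3 + 4.1 + 13.6 + 7.4 + 10 + 355.2 = 1351.3 sq m.
Σ(Sᵢαᵢ) = 585.5×0.59 + 355.2×0.02 + 20.3×0.04 + 4.1×0.11 + 13.6×0.58 + 7.4×0.11 + 10×0.01 + 355.2×0.08 = 391.030.
ᾱ = 391.030 / 1351.3 = 0.289.

0.289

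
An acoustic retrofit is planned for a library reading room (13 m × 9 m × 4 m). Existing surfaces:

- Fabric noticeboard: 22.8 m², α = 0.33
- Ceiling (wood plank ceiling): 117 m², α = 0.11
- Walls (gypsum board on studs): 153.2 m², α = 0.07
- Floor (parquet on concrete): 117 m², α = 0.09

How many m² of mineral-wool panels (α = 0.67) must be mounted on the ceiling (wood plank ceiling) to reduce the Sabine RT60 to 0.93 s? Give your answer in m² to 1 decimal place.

Summing Sᵢαᵢ: 7.524 + 12.870 + 10.724 + 10.530 → A₁ = 41.648 sabins.
Required A₂ = 0.161·468/0.93 = 81.019 sabins.
ΔA needed = 81.019 − 41.648 = 39.371 sabins.
Each m² of panel replacing the ceiling (wood plank ceiling) adds (0.67 − 0.11) = 0.56 sabins.
Area = ΔA/Δα = 39.371/0.56 = 70.3 m².

70.3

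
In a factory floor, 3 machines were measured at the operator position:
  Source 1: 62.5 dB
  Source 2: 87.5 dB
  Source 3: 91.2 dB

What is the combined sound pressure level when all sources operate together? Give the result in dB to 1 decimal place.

Converting to relative power and adding: 10^(62.5/10) + 10^(87.5/10) + 10^(91.2/10) = 1.882e+09.
L_total = 10·log₁₀(1.882e+09) = 92.7 dB.

92.7 dB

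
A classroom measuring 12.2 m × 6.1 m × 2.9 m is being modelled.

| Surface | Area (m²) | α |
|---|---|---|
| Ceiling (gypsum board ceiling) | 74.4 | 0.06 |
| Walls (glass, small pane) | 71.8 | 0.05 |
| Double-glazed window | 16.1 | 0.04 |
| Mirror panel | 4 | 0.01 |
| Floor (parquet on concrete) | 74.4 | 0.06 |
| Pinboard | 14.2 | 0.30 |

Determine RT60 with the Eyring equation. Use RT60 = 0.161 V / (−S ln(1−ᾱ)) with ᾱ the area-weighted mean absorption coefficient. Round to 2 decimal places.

1.92 s

Total surface area S = 74.4 + 71.8 + 16.1 + 4 + 74.4 + 14.2 = 254.9 m².
Absorption A = 74.4×0.06 + 71.8×0.05 + 16.1×0.04 + 4×0.01 + 74.4×0.06 + 14.2×0.30 = 17.462 sabins.
ᾱ = 17.462 / 254.9 = 0.0685.
Eyring denominator: −S ln(1−ᾱ) = 18.087.
V = 12.2 × 6.1 × 2.9 = 215.818 m³.
RT60 = 0.161 × 215.818 / 18.087 = 1.92 s.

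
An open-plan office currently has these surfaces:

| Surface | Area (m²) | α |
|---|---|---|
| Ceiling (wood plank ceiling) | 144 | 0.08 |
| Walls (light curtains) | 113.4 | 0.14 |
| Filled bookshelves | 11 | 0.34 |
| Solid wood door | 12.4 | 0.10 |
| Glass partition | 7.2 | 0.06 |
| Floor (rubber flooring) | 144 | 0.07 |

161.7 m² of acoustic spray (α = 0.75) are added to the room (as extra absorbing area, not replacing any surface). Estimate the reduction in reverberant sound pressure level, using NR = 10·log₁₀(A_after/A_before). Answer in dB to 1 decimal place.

A_before = Σ Sᵢαᵢ = 144·0.08 + 113.4·0.14 + 11·0.34 + 12.4·0.10 + 7.2·0.06 + 144·0.07 = 42.888 sabins.
Added absorption = 161.7 × 0.75 = 121.275 sabins.
A_after = 42.888 + 121.275 = 164.163 sabins.
Reduction = 10 log₁₀(A_after/A_before) = 10 log₁₀(3.8277) = 5.8 dB.

5.8 dB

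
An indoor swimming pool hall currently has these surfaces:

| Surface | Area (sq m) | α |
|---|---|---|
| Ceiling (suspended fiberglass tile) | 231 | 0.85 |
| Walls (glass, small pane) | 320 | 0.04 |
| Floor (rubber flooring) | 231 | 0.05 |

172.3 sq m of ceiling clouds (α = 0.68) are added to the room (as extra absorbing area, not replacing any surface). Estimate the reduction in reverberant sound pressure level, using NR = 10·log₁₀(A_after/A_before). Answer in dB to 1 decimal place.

Summing Sᵢαᵢ: 196.350 + 12.800 + 11.550 → A_before = 220.700 sabins.
Treatment contributes 172.3·0.68 = 117.164 sabins.
New total A_after = 337.864 sabins.
Reduction = 10 log₁₀(A_after/A_before) = 10 log₁₀(1.5309) = 1.8 dB.

1.8 dB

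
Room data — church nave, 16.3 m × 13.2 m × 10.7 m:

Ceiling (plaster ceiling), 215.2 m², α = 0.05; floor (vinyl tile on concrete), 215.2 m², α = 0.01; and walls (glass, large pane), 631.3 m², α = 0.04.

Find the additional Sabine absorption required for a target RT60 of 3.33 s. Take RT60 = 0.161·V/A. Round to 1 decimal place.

A₁ = Σ Sᵢαᵢ = 215.2·0.05 + 215.2·0.01 + 631.3·0.04 = 38.164 sabins.
Target A₂ = 0.161·2302.212/3.33 = 111.308 sabins (V = 2302.212 m³).
Additional absorption ΔA = 111.308 − 38.164 = 73.1 sabins.

73.1 sabins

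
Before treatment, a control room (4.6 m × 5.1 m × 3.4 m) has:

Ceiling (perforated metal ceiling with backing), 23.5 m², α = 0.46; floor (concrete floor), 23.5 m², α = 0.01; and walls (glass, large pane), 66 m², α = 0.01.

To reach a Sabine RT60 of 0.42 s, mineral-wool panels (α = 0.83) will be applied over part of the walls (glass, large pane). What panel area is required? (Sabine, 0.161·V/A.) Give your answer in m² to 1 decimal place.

23.0

Equivalent absorption area: A₁ = 23.5·0.46 + 23.5·0.01 + 66·0.01 = 11.705 m².
V = 79.764 m³. Target absorption A₂ = 0.161 × 79.764 / 0.42 = 30.576 sabins.
ΔA needed = 30.576 − 11.705 = 18.871 sabins.
Net gain per m²: Δα = 0.83 − 0.01 = 0.82.
Area = ΔA/Δα = 18.871/0.82 = 23.0 m².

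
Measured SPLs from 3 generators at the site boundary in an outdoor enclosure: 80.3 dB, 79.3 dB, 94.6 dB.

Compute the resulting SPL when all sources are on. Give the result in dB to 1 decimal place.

94.9 dB

Σ 10^(Lᵢ/10) = 3.076e+09.
Back to dB: 10·log₁₀ Σ = 94.9 dB.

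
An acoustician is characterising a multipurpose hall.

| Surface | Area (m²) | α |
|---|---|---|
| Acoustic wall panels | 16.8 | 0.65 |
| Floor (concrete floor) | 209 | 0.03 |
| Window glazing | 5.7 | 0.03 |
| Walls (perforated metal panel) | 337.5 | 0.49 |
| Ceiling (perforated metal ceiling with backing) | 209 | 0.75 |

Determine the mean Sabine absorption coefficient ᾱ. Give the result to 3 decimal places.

Total surface area S = 778.0 m².
Σ(Sᵢαᵢ) = 16.8·0.65 + 209·0.03 + 5.7·0.03 + 337.5·0.49 + 209·0.75 = 339.486.
ᾱ = A/S = 0.436.

0.436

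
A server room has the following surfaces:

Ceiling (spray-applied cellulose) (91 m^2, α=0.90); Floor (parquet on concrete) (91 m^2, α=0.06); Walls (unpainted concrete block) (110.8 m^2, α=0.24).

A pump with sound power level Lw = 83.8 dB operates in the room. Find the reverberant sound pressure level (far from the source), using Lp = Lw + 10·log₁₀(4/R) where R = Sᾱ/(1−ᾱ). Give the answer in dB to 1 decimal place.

A = 113.952 sabins; S = 292.8 m^2.
ᾱ = 113.952/292.8 = 0.3892; R = Sᾱ/(1−ᾱ) = 113.952/(1−0.3892) = 186.562 m^2.
Lp = Lw + 10 log₁₀(4/R) = 83.8 -16.69 = 67.1 dB.

67.1 dB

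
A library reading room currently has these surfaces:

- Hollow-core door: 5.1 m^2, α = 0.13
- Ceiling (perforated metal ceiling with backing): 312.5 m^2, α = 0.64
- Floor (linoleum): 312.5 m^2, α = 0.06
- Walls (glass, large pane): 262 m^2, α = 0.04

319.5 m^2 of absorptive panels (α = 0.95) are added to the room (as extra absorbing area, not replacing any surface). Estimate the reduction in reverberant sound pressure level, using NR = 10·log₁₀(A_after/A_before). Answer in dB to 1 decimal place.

Summing Sᵢαᵢ: 0.663 + 200.000 + 18.750 + 10.480 → A_before = 229.893 sabins.
Treatment contributes 319.5·0.95 = 303.525 sabins.
A_after = 229.893 + 303.525 = 533.418 sabins.
NR = 10·log₁₀(533.418/229.893) = 3.7 dB.

3.7 dB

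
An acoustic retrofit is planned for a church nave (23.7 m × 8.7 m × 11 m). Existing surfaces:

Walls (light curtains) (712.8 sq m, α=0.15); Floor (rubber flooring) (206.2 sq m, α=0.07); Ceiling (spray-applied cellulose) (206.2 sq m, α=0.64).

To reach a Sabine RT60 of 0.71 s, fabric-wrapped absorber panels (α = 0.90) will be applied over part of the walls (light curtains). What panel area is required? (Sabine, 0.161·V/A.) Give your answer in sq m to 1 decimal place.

Total absorption A₁ = 712.8·0.15 + 206.2·0.07 + 206.2·0.64
  = 106.920 + 14.434 + 131.968 = 253.322 sq m sabins.
Required A₂ = 0.161·2268.09/0.71 = 514.313 sabins.
ΔA needed = 514.313 − 253.322 = 260.991 sabins.
Net gain per sq m: Δα = 0.90 − 0.15 = 0.75.
Area = ΔA/Δα = 260.991/0.75 = 348.0 sq m.

348.0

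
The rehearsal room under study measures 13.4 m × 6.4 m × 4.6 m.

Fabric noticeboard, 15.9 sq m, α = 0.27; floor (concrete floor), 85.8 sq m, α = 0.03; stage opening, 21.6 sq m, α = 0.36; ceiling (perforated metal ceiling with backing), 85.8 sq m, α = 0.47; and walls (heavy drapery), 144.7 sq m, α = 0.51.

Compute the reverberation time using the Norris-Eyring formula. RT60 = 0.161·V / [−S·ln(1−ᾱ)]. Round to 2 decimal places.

0.40 seconds

S = Σ Sᵢ = 353.8 sq m.
Σ(Sᵢαᵢ) = 15.9×0.27 + 85.8×0.03 + 21.6×0.36 + 85.8×0.47 + 144.7×0.51 = 128.766.
Mean coefficient ᾱ = A/S = 0.3640.
Eyring denominator: −S ln(1−ᾱ) = 160.115.
V = 13.4 × 6.4 × 4.6 = 394.496 m³.
T = 0.161·V/[−S·ln(1−ᾱ)] = 0.161·394.496/160.115 = 0.40 s.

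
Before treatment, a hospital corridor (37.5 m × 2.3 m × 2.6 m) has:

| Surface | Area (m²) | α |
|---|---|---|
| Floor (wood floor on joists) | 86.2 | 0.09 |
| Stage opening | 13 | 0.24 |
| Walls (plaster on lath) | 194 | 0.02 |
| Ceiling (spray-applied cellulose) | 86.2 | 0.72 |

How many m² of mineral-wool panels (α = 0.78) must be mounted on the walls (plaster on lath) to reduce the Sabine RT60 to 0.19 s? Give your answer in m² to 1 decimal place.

148.9

Summing Sᵢαᵢ: 7.758 + 3.120 + 3.880 + 62.064 → A₁ = 76.822 sabins.
V = 224.25 m³. Target absorption A₂ = 0.161 × 224.25 / 0.19 = 190.022 sabins.
Absorption to add: 190.022 − 76.822 = 113.200 sabins.
Each m² of panel replacing the walls (plaster on lath) adds (0.78 − 0.02) = 0.76 sabins.
Area = ΔA/Δα = 113.200/0.76 = 148.9 m².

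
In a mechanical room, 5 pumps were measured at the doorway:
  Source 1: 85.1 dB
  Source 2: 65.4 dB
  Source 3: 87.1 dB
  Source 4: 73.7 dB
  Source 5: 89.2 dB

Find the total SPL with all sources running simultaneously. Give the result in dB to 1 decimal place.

92.3 dB

Sum in the linear (power) domain: Σ 10^(Lᵢ/10) = 10^(85.1/10) + 10^(65.4/10) + 10^(87.1/10) + 10^(73.7/10) + 10^(89.2/10) = 1.695e+09.
L_total = 10·log₁₀(1.695e+09) = 92.3 dB.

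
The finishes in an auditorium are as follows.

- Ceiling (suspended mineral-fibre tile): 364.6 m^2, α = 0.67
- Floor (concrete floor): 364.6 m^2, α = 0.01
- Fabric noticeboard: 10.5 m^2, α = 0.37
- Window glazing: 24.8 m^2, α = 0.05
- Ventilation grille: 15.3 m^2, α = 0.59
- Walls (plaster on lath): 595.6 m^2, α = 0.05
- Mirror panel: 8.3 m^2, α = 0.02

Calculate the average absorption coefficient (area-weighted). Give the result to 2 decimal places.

0.21

Total surface area S = 1383.7 m^2.
Weighted sum Σ Sα = 292.026.
ᾱ = A/S = 0.21.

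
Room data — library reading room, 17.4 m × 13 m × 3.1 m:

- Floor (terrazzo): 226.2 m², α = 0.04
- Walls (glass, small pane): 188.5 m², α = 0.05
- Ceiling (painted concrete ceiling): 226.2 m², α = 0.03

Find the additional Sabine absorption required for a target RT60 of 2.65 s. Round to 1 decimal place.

17.3 sabins

Summing Sᵢαᵢ: 9.048 + 9.425 + 6.786 → A₁ = 25.259 sabins.
Target A₂ = 0.161·701.22/2.65 = 42.602 sabins (V = 701.22 m³).
Shortfall: 42.602 − 25.259 = 17.3 sabins.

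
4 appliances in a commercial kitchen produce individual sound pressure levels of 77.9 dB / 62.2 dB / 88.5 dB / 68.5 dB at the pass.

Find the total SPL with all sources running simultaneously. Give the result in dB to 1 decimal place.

Σ 10^(Lᵢ/10) = 7.783e+08.
Back to dB: 10·log₁₀ Σ = 88.9 dB.

88.9 dB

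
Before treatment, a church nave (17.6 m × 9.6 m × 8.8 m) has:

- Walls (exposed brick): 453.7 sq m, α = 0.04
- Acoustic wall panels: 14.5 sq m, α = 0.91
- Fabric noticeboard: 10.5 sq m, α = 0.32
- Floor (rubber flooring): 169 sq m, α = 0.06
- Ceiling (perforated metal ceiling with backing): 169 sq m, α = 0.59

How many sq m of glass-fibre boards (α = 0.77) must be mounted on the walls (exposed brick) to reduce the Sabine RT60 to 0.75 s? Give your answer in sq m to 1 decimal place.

Total absorption A₁ = 453.7×0.04 + 14.5×0.91 + 10.5×0.32 + 169×0.06 + 169×0.59
  = 18.148 + 13.195 + 3.360 + 10.140 + 99.710 = 144.553 sq m sabins.
Required A₂ = 0.161·1486.848/0.75 = 319.177 sabins.
Absorption to add: 319.177 − 144.553 = 174.624 sabins.
Each sq m of panel replacing the walls (exposed brick) adds (0.77 − 0.04) = 0.73 sabins.
Area = ΔA/Δα = 174.624/0.73 = 239.2 sq m.

239.2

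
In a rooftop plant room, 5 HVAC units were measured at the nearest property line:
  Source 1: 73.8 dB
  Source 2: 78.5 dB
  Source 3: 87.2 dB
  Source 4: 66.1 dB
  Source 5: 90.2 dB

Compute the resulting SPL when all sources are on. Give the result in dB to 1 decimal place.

92.2 dB

Σ 10^(Lᵢ/10) = 1.671e+09.
Combined level = 10 log₁₀(1.671e+09) = 92.2 dB.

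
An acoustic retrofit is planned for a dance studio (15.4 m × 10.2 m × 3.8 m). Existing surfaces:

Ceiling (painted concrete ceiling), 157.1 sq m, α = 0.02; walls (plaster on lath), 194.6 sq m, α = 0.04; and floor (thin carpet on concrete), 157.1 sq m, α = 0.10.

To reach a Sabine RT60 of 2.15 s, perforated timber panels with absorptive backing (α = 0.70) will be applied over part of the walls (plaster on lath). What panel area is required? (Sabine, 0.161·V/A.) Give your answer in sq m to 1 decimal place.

Equivalent absorption area: A₁ = 157.1·0.02 + 194.6·0.04 + 157.1·0.10 = 26.636 sq m.
Required A₂ = 0.161·596.904/2.15 = 44.698 sabins.
Absorption to add: 44.698 − 26.636 = 18.062 sabins.
Each sq m of panel replacing the walls (plaster on lath) adds (0.70 − 0.04) = 0.66 sabins.
Area = ΔA/Δα = 18.062/0.66 = 27.4 sq m.

27.4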